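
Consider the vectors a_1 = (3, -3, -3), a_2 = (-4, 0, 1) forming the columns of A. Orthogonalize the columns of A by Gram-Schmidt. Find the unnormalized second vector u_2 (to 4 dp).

a_1 = (3, -3, -3); ‖a_1‖ = 5.1962, so e_1 = (0.5774, -0.5774, -0.5774).
e_1·a_2 = 0.5774·(-4) + (-0.5774)·0 + (-0.5774)·1 = -2.8868.
u_2 = a_2 + 2.8868·e_1 = (-2.3333, -1.6667, -0.6667).

u_2 = (-2.3333, -1.6667, -0.6667)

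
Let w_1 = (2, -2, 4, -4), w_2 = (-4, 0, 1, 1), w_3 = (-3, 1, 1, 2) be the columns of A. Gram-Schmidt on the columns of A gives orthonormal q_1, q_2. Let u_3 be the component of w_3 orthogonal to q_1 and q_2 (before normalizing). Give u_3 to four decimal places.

u_3 = (0.3659, 0.7073, 0.8171, 0.6463)

q_1 = w_1/‖w_1‖ = (2, -2, 4, -4)/6.3246 = (0.3162, -0.3162, 0.6325, -0.6325).
r_{12} = q_1·w_2 = -1.2649.
u_2 = w_2 + 1.2649·q_1 = (-3.6000, -0.4000, 1.8000, 0.2000).
‖u_2‖ = 4.0497, so q_2 = (-0.8890, -0.0988, 0.4445, 0.0494).
r_{13} = q_1·w_3 = -1.8974; r_{23} = q_2·w_3 = 3.1113.
u_3 = w_3 + 1.8974·q_1 − 3.1113·q_2 = (0.3659, 0.7073, 0.8171, 0.6463).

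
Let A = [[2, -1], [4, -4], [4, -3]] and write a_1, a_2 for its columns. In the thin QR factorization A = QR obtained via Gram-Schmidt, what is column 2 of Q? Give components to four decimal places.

q_1 = a_1/‖a_1‖ = (2, 4, 4)/6.0000 = (0.3333, 0.6667, 0.6667).
r_{12} = q_1·a_2 = -5.0000.
u_2 = a_2 + 5.0000·q_1 = (0.6667, -0.6667, 0.3333).
‖u_2‖ = 1.0000, so q_2 = (0.6667, -0.6667, 0.3333).

q_2 = (0.6667, -0.6667, 0.3333)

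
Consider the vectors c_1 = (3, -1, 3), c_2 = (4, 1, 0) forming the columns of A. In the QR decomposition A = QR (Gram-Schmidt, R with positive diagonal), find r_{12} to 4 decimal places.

r_{12} = 2.5236

c_1 = (3, -1, 3); ‖c_1‖ = 4.3589, so q_1 = (0.6882, -0.2294, 0.6882).
r_{12} = q_1·c_2 = 2.5236.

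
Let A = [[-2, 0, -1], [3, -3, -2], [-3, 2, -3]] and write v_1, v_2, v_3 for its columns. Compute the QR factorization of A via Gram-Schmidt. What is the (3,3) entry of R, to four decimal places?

r_{33} = 2.9448

v_1 = (-2, 3, -3); ‖v_1‖ = 4.6904, so e_1 = (-0.4264, 0.6396, -0.6396).
e_1·v_2 = (-0.4264)·0 + 0.6396·(-3) + (-0.6396)·2 = -3.1980.
u_2 = v_2 + 3.1980·e_1 = (-1.3636, -0.9545, -0.0455).
‖u_2‖ = 1.6652, so e_2 = (-0.8189, -0.5732, -0.0273).
e_1·v_3 = (-0.4264)·(-1) + 0.6396·(-2) + (-0.6396)·(-3) = 1.0660; e_2·v_3 = (-0.8189)·(-1) + (-0.5732)·(-2) + (-0.0273)·(-3) = 2.0473.
u_3 = v_3 − 1.0660·e_1 − 2.0473·e_2 = (1.1311, -1.5082, -2.2623).
r_{33} = ‖u_3‖ = 2.9448.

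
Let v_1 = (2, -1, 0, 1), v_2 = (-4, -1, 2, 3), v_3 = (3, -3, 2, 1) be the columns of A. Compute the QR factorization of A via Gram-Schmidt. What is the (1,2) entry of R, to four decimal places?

r_{12} = -1.6330

v_1 = (2, -1, 0, 1); ‖v_1‖ = 2.4495, so e_1 = (0.8165, -0.4082, 0.0000, 0.4082).
r_{12} = e_1·v_2 = -1.6330.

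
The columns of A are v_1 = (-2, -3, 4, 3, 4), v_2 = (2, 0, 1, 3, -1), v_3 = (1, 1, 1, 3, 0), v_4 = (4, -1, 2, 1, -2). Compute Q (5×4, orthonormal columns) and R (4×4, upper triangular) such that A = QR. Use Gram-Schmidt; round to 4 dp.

v_1 = (-2, -3, 4, 3, 4); ‖v_1‖ = 7.3485, so e_1 = (-0.2722, -0.4082, 0.5443, 0.4082, 0.5443).
e_1·v_2 = (-0.2722)·2 + (-0.4082)·0 + 0.5443·1 + 0.4082·3 + 0.5443·(-1) = 0.6804.
u_2 = v_2 − 0.6804·e_1 = (2.1852, 0.2778, 0.6296, 2.7222, -1.3704).
‖u_2‖ = 3.8127, so e_2 = (0.5731, 0.0729, 0.1651, 0.7140, -0.3594).
e_1·v_3 = (-0.2722)·1 + (-0.4082)·1 + 0.5443·1 + 0.4082·3 + 0.5443·0 = 1.0887; e_2·v_3 = 0.5731·1 + 0.0729·1 + 0.1651·1 + 0.7140·3 + (-0.3594)·0 = 2.9531.
u_3 = v_3 − 1.0887·e_1 − 2.9531·e_2 = (-0.3962, 1.2293, -0.0803, 0.4471, 0.4688).
‖u_3‖ = 1.4472, so e_3 = (-0.2738, 0.8495, -0.0555, 0.3090, 0.3239).
e_1·v_4 = (-0.2722)·4 + (-0.4082)·(-1) + 0.5443·2 + 0.4082·1 + 0.5443·(-2) = -0.2722; e_2·v_4 = 0.5731·4 + 0.0729·(-1) + 0.1651·2 + 0.7140·1 + (-0.3594)·(-2) = 3.9827; e_3·v_4 = (-0.2738)·4 + 0.8495·(-1) + (-0.0555)·2 + 0.3090·1 + 0.3239·(-2) = -2.3943.
u_4 = v_4 + 0.2722·e_1 − 3.9827·e_2 + 2.3943·e_3 = (0.9878, 0.6326, 1.3577, -0.9927, 0.3552).
‖u_4‖ = 2.0811, so e_4 = (0.4747, 0.3040, 0.6524, -0.4770, 0.1707).

Q = [[-0.2722, 0.5731, -0.2738, 0.4747], [-0.4082, 0.0729, 0.8495, 0.3040], [0.5443, 0.1651, -0.0555, 0.6524], [0.4082, 0.7140, 0.3090, -0.4770], [0.5443, -0.3594, 0.3239, 0.1707]], R = [[7.3485, 0.6804, 1.0887, -0.2722], [0.0000, 3.8127, 2.9531, 3.9827], [0.0000, 0.0000, 1.4472, -2.3943], [0.0000, 0.0000, 0.0000, 2.0811]]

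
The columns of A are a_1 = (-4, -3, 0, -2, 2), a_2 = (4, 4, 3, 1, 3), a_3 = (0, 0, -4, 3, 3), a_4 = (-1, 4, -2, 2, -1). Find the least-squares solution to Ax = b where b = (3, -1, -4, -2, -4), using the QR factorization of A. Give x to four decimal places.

q_1 = a_1/‖a_1‖ = (-4, -3, 0, -2, 2)/5.7446 = (-0.6963, -0.5222, 0.0000, -0.3482, 0.3482).
r_{12} = q_1·a_2 = -4.1779.
u_2 = a_2 + 4.1779·q_1 = (1.0909, 1.8182, 3.0000, -0.4545, 4.4545).
‖u_2‖ = 5.7918, so q_2 = (0.1884, 0.3139, 0.5180, -0.0785, 0.7691).
r_{13} = q_1·a_3 = 0.0000; r_{23} = q_2·a_3 = 0.0000.
u_3 = a_3 + 0.0000·q_1 − 0.0000·q_2 = (0.0000, 0.0000, -4.0000, 3.0000, 3.0000).
‖u_3‖ = 5.8310, so q_3 = (0.0000, 0.0000, -0.6860, 0.5145, 0.5145).
r_{14} = q_1·a_4 = -2.4371; r_{24} = q_2·a_4 = -0.8947; r_{34} = q_3·a_4 = 1.8865.
u_4 = a_4 + 2.4371·q_1 + 0.8947·q_2 − 1.8865·q_3 = (-2.5285, 3.0081, -0.2425, 0.1107, -0.4340).
‖u_4‖ = 3.9625, so q_4 = (-0.6381, 0.7592, -0.0612, 0.0279, -0.1095).
Qᵀb = (-2.2630, -4.7402, -0.3430, -2.0464).
Back-substitute: x_4 = -2.0464/3.9625 = -0.5165.
x_3 = (-0.3430 − 1.8865·(-0.5165))/5.8310 = 0.1083.
x_2 = (-4.7402 − 0.0000·0.1083 + 0.8947·(-0.5165))/5.7918 = -0.8982.
x_1 = (-2.2630 + 4.1779·(-0.8982) + 0.0000·0.1083 + 2.4371·(-0.5165))/5.7446 = -1.2663.

x = (-1.2663, -0.8982, 0.1083, -0.5165)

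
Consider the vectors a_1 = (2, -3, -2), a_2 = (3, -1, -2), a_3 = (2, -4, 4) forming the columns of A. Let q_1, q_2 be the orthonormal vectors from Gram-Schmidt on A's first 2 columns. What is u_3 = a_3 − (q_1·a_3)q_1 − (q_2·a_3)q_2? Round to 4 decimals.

a_1 = (2, -3, -2); ‖a_1‖ = 4.1231, so q_1 = (0.4851, -0.7276, -0.4851).
q_1·a_2 = 0.4851·3 + (-0.7276)·(-1) + (-0.4851)·(-2) = 3.1530.
u_2 = a_2 − 3.1530·q_1 = (1.4706, 1.2941, -0.4706).
‖u_2‖ = 2.0147, so q_2 = (0.7299, 0.6424, -0.2336).
q_1·a_3 = 0.4851·2 + (-0.7276)·(-4) + (-0.4851)·4 = 1.9403; q_2·a_3 = 0.7299·2 + 0.6424·(-4) + (-0.2336)·4 = -2.0439.
u_3 = a_3 − 1.9403·q_1 + 2.0439·q_2 = (2.5507, -1.2754, 4.4638).

u_3 = (2.5507, -1.2754, 4.4638)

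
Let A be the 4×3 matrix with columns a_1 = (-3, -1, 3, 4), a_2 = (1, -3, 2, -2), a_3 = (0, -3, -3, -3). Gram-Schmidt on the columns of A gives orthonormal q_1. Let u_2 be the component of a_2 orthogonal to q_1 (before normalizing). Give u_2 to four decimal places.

q_1 = a_1/‖a_1‖ = (-3, -1, 3, 4)/5.9161 = (-0.5071, -0.1690, 0.5071, 0.6761).
r_{12} = q_1·a_2 = -0.3381.
u_2 = a_2 + 0.3381·q_1 = (0.8286, -3.0571, 2.1714, -1.7714).

u_2 = (0.8286, -3.0571, 2.1714, -1.7714)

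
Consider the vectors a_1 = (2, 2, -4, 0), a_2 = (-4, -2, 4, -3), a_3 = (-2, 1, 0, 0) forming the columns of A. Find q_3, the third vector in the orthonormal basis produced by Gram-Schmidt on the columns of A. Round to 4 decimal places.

q_1 = a_1/‖a_1‖ = (2, 2, -4, 0)/4.8990 = (0.4082, 0.4082, -0.8165, 0.0000).
r_{12} = q_1·a_2 = -5.7155.
u_2 = a_2 + 5.7155·q_1 = (-1.6667, 0.3333, -0.6667, -3.0000).
‖u_2‖ = 3.5119, so q_2 = (-0.4746, 0.0949, -0.1898, -0.8542).
r_{13} = q_1·a_3 = -0.4082; r_{23} = q_2·a_3 = 1.0441.
u_3 = a_3 + 0.4082·q_1 − 1.0441·q_2 = (-1.3378, 1.0676, -0.1351, 0.8919).
‖u_3‖ = 1.9347, so q_3 = (-0.6915, 0.5518, -0.0698, 0.4610).

q_3 = (-0.6915, 0.5518, -0.0698, 0.4610)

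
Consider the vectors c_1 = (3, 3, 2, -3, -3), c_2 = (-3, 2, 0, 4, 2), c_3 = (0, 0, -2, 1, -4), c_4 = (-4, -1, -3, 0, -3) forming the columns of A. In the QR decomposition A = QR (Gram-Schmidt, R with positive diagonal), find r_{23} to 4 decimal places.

c_1 = (3, 3, 2, -3, -3); ‖c_1‖ = 6.3246, so q_1 = (0.4743, 0.4743, 0.3162, -0.4743, -0.4743).
q_1·c_2 = 0.4743·(-3) + 0.4743·2 + 0.3162·0 + (-0.4743)·4 + (-0.4743)·2 = -3.3204.
u_2 = c_2 + 3.3204·q_1 = (-1.4250, 3.5750, 1.0500, 2.4250, 0.4250).
‖u_2‖ = 4.6877, so q_2 = (-0.3040, 0.7626, 0.2240, 0.5173, 0.0907).
r_{23} = q_2·c_3 = -0.2933.

r_{23} = -0.2933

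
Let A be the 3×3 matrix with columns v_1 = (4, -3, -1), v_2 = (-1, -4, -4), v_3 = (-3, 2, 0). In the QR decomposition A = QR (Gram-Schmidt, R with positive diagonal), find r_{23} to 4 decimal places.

r_{23} = 0.6312

v_1 = (4, -3, -1); ‖v_1‖ = 5.0990, so q_1 = (0.7845, -0.5883, -0.1961).
q_1·v_2 = 0.7845·(-1) + (-0.5883)·(-4) + (-0.1961)·(-4) = 2.3534.
u_2 = v_2 − 2.3534·q_1 = (-2.8462, -2.6154, -3.5385).
‖u_2‖ = 5.2404, so q_2 = (-0.5431, -0.4991, -0.6752).
r_{23} = q_2·v_3 = 0.6312.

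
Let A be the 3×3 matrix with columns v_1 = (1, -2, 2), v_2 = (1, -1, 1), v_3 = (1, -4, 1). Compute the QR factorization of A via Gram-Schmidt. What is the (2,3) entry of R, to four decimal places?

r_{23} = -0.2357

v_1 = (1, -2, 2); ‖v_1‖ = 3.0000, so e_1 = (0.3333, -0.6667, 0.6667).
e_1·v_2 = 0.3333·1 + (-0.6667)·(-1) + 0.6667·1 = 1.6667.
u_2 = v_2 − 1.6667·e_1 = (0.4444, 0.1111, -0.1111).
‖u_2‖ = 0.4714, so e_2 = (0.9428, 0.2357, -0.2357).
r_{23} = e_2·v_3 = -0.2357.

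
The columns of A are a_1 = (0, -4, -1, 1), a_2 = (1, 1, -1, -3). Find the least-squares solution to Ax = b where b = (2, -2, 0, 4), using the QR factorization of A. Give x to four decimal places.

a_1 = (0, -4, -1, 1); ‖a_1‖ = 4.2426, so q_1 = (0.0000, -0.9428, -0.2357, 0.2357).
q_1·a_2 = 0.0000·1 + (-0.9428)·1 + (-0.2357)·(-1) + 0.2357·(-3) = -1.4142.
u_2 = a_2 + 1.4142·q_1 = (1.0000, -0.3333, -1.3333, -2.6667).
‖u_2‖ = 3.1623, so q_2 = (0.3162, -0.1054, -0.4216, -0.8433).
Qᵀb = (2.8284, -2.5298).
Back-substitute: x_2 = -2.5298/3.1623 = -0.8000.
x_1 = (2.8284 + 1.4142·(-0.8000))/4.2426 = 0.4000.

x = (0.4000, -0.8000)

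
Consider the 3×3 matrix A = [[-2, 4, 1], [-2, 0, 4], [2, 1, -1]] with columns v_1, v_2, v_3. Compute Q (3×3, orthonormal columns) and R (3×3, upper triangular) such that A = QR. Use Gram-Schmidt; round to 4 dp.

q_1 = v_1/‖v_1‖ = (-2, -2, 2)/3.4641 = (-0.5774, -0.5774, 0.5774).
r_{12} = q_1·v_2 = -1.7321.
u_2 = v_2 + 1.7321·q_1 = (3.0000, -1.0000, 2.0000).
‖u_2‖ = 3.7417, so q_2 = (0.8018, -0.2673, 0.5345).
r_{13} = q_1·v_3 = -3.4641; r_{23} = q_2·v_3 = -0.8018.
u_3 = v_3 + 3.4641·q_1 + 0.8018·q_2 = (-0.3571, 1.7857, 1.4286).
‖u_3‖ = 2.3146, so q_3 = (-0.1543, 0.7715, 0.6172).

Q = [[-0.5774, 0.8018, -0.1543], [-0.5774, -0.2673, 0.7715], [0.5774, 0.5345, 0.6172]], R = [[3.4641, -1.7321, -3.4641], [0.0000, 3.7417, -0.8018], [0.0000, 0.0000, 2.3146]]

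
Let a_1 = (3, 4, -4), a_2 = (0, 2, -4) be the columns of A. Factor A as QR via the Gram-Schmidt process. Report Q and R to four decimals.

Q = [[0.4685, -0.7199], [0.6247, -0.1400], [-0.6247, -0.6799]], R = [[6.4031, 3.7482], [0.0000, 2.4395]]

a_1 = (3, 4, -4); ‖a_1‖ = 6.4031, so q_1 = (0.4685, 0.6247, -0.6247).
q_1·a_2 = 0.4685·0 + 0.6247·2 + (-0.6247)·(-4) = 3.7482.
u_2 = a_2 − 3.7482·q_1 = (-1.7561, -0.3415, -1.6585).
‖u_2‖ = 2.4395, so q_2 = (-0.7199, -0.1400, -0.6799).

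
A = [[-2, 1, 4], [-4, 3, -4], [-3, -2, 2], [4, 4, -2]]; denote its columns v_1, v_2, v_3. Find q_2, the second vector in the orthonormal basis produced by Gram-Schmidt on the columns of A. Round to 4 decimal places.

q_2 = (0.2536, 0.6942, -0.2744, 0.6152)

v_1 = (-2, -4, -3, 4); ‖v_1‖ = 6.7082, so q_1 = (-0.2981, -0.5963, -0.4472, 0.5963).
q_1·v_2 = (-0.2981)·1 + (-0.5963)·3 + (-0.4472)·(-2) + 0.5963·4 = 1.1926.
u_2 = v_2 − 1.1926·q_1 = (1.3556, 3.7111, -1.4667, 3.2889).
‖u_2‖ = 5.3458, so q_2 = (0.2536, 0.6942, -0.2744, 0.6152).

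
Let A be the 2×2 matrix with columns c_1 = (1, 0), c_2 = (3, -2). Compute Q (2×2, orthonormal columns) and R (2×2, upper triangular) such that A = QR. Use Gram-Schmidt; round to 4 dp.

c_1 = (1, 0); ‖c_1‖ = 1.0000, so e_1 = (1.0000, 0.0000).
e_1·c_2 = 1.0000·3 + 0.0000·(-2) = 3.0000.
u_2 = c_2 − 3.0000·e_1 = (0.0000, -2.0000).
‖u_2‖ = 2.0000, so e_2 = (0.0000, -1.0000).

Q = [[1.0000, 0.0000], [0.0000, -1.0000]], R = [[1.0000, 3.0000], [0.0000, 2.0000]]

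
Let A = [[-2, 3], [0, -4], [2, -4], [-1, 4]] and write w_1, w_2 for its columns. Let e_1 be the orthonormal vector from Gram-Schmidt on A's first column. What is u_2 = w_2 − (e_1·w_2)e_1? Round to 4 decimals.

u_2 = (-1.0000, -4.0000, 0.0000, 2.0000)

w_1 = (-2, 0, 2, -1); ‖w_1‖ = 3.0000, so e_1 = (-0.6667, 0.0000, 0.6667, -0.3333).
e_1·w_2 = (-0.6667)·3 + 0.0000·(-4) + 0.6667·(-4) + (-0.3333)·4 = -6.0000.
u_2 = w_2 + 6.0000·e_1 = (-1.0000, -4.0000, 0.0000, 2.0000).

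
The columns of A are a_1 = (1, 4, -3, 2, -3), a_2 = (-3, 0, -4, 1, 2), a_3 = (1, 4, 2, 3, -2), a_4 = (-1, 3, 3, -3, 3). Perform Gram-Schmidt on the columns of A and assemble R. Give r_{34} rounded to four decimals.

r_{34} = 2.0832

a_1 = (1, 4, -3, 2, -3); ‖a_1‖ = 6.2450, so q_1 = (0.1601, 0.6405, -0.4804, 0.3203, -0.4804).
q_1·a_2 = 0.1601·(-3) + 0.6405·0 + (-0.4804)·(-4) + 0.3203·1 + (-0.4804)·2 = 0.8006.
u_2 = a_2 − 0.8006·q_1 = (-3.1282, -0.5128, -3.6154, 0.7436, 2.3846).
‖u_2‖ = 5.4184, so q_2 = (-0.5773, -0.0946, -0.6672, 0.1372, 0.4401).
q_1·a_3 = 0.1601·1 + 0.6405·4 + (-0.4804)·2 + 0.3203·3 + (-0.4804)·(-2) = 3.6829; q_2·a_3 = (-0.5773)·1 + (-0.0946)·4 + (-0.6672)·2 + 0.1372·3 + 0.4401·(-2) = -2.7589.
u_3 = a_3 − 3.6829·q_1 + 2.7589·q_2 = (-1.1825, 1.3799, 1.9284, 2.1991, 0.9834).
‖u_3‖ = 3.5811, so q_3 = (-0.3302, 0.3853, 0.5385, 0.6141, 0.2746).
r_{34} = q_3·a_4 = 2.0832.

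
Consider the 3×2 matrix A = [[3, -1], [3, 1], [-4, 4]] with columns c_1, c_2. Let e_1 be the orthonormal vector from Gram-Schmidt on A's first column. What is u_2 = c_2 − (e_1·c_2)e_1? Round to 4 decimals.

c_1 = (3, 3, -4); ‖c_1‖ = 5.8310, so e_1 = (0.5145, 0.5145, -0.6860).
e_1·c_2 = 0.5145·(-1) + 0.5145·1 + (-0.6860)·4 = -2.7440.
u_2 = c_2 + 2.7440·e_1 = (0.4118, 2.4118, 2.1176).

u_2 = (0.4118, 2.4118, 2.1176)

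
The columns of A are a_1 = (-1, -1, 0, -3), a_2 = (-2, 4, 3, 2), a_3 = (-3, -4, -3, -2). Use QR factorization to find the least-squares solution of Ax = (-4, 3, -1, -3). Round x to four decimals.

x = (1.0737, 0.8695, 0.3958)

q_1 = a_1/‖a_1‖ = (-1, -1, 0, -3)/3.3166 = (-0.3015, -0.3015, 0.0000, -0.9045).
r_{12} = q_1·a_2 = -2.4121.
u_2 = a_2 + 2.4121·q_1 = (-2.7273, 3.2727, 3.0000, -0.1818).
‖u_2‖ = 5.2136, so q_2 = (-0.5231, 0.6277, 0.5754, -0.0349).
r_{13} = q_1·a_3 = 3.9196; r_{23} = q_2·a_3 = -2.5981.
u_3 = a_3 − 3.9196·q_1 + 2.5981·q_2 = (-3.1773, -1.1873, -1.5050, 1.4548).
‖u_3‖ = 3.9858, so q_3 = (-0.7972, -0.2979, -0.3776, 0.3650).
Qᵀb = (3.0151, 3.5048, 1.5775).
Back-substitute: x_3 = 1.5775/3.9858 = 0.3958.
x_2 = (3.5048 + 2.5981·0.3958)/5.2136 = 0.8695.
x_1 = (3.0151 + 2.4121·0.8695 − 3.9196·0.3958)/3.3166 = 1.0737.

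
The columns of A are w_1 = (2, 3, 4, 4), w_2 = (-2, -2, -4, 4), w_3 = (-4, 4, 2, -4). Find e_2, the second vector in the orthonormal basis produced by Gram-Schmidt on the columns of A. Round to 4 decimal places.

w_1 = (2, 3, 4, 4); ‖w_1‖ = 6.7082, so e_1 = (0.2981, 0.4472, 0.5963, 0.5963).
e_1·w_2 = 0.2981·(-2) + 0.4472·(-2) + 0.5963·(-4) + 0.5963·4 = -1.4907.
u_2 = w_2 + 1.4907·e_1 = (-1.5556, -1.3333, -3.1111, 4.8889).
‖u_2‖ = 6.1464, so e_2 = (-0.2531, -0.2169, -0.5062, 0.7954).

e_2 = (-0.2531, -0.2169, -0.5062, 0.7954)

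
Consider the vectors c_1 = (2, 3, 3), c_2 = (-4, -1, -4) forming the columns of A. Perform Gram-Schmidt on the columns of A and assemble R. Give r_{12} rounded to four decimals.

r_{12} = -4.9036

c_1 = (2, 3, 3); ‖c_1‖ = 4.6904, so q_1 = (0.4264, 0.6396, 0.6396).
r_{12} = q_1·c_2 = -4.9036.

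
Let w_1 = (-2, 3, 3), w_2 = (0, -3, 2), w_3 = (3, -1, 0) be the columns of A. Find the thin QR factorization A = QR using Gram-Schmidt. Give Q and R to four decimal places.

w_1 = (-2, 3, 3); ‖w_1‖ = 4.6904, so q_1 = (-0.4264, 0.6396, 0.6396).
q_1·w_2 = (-0.4264)·0 + 0.6396·(-3) + 0.6396·2 = -0.6396.
u_2 = w_2 + 0.6396·q_1 = (-0.2727, -2.5909, 2.4091).
‖u_2‖ = 3.5484, so q_2 = (-0.0769, -0.7302, 0.6789).
q_1·w_3 = (-0.4264)·3 + 0.6396·(-1) + 0.6396·0 = -1.9188; q_2·w_3 = (-0.0769)·3 + (-0.7302)·(-1) + 0.6789·0 = 0.4996.
u_3 = w_3 + 1.9188·q_1 − 0.4996·q_2 = (2.2202, 0.5921, 0.8881).
‖u_3‖ = 2.4635, so q_3 = (0.9013, 0.2403, 0.3605).

Q = [[-0.4264, -0.0769, 0.9013], [0.6396, -0.7302, 0.2403], [0.6396, 0.6789, 0.3605]], R = [[4.6904, -0.6396, -1.9188], [0.0000, 3.5484, 0.4996], [0.0000, 0.0000, 2.4635]]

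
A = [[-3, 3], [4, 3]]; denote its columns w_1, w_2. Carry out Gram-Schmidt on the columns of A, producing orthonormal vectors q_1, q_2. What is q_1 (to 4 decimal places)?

q_1 = w_1/‖w_1‖ = (-3, 4)/5.0000 = (-0.6000, 0.8000).

q_1 = (-0.6000, 0.8000)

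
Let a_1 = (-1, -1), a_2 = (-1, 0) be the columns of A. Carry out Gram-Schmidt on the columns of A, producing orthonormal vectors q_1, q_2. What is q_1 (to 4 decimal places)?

a_1 = (-1, -1); ‖a_1‖ = 1.4142, so q_1 = (-0.7071, -0.7071).

q_1 = (-0.7071, -0.7071)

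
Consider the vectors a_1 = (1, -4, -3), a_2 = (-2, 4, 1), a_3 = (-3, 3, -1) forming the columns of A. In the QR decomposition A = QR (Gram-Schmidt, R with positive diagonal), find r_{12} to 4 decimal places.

r_{12} = -4.1184

a_1 = (1, -4, -3); ‖a_1‖ = 5.0990, so e_1 = (0.1961, -0.7845, -0.5883).
r_{12} = e_1·a_2 = -4.1184.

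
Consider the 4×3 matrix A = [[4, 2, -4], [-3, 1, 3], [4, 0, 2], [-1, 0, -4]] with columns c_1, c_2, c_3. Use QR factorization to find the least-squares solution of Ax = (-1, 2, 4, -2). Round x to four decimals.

x = (0.3729, 0.3517, 0.7246)

c_1 = (4, -3, 4, -1); ‖c_1‖ = 6.4807, so q_1 = (0.6172, -0.4629, 0.6172, -0.1543).
q_1·c_2 = 0.6172·2 + (-0.4629)·1 + 0.6172·0 + (-0.1543)·0 = 0.7715.
u_2 = c_2 − 0.7715·q_1 = (1.5238, 1.3571, -0.4762, 0.1190).
‖u_2‖ = 2.0988, so q_2 = (0.7261, 0.6466, -0.2269, 0.0567).
q_1·c_3 = 0.6172·(-4) + (-0.4629)·3 + 0.6172·2 + (-0.1543)·(-4) = -2.0059; q_2·c_3 = 0.7261·(-4) + 0.6466·3 + (-0.2269)·2 + 0.0567·(-4) = -1.6450.
u_3 = c_3 + 2.0059·q_1 + 1.6450·q_2 = (-1.5676, 3.1351, 2.8649, -4.2162).
‖u_3‖ = 6.1863, so q_3 = (-0.2534, 0.5068, 0.4631, -0.6815).
Qᵀb = (1.2344, -0.4538, 4.4824).
Back-substitute: x_3 = 4.4824/6.1863 = 0.7246.
x_2 = (-0.4538 + 1.6450·0.7246)/2.0988 = 0.3517.
x_1 = (1.2344 − 0.7715·0.3517 + 2.0059·0.7246)/6.4807 = 0.3729.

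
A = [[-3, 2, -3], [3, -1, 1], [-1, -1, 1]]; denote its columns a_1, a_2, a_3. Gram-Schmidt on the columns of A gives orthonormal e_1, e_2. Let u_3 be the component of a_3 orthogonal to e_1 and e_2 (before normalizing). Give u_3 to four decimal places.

u_3 = (-0.3200, -0.4000, -0.2400)

e_1 = a_1/‖a_1‖ = (-3, 3, -1)/4.3589 = (-0.6882, 0.6882, -0.2294).
r_{12} = e_1·a_2 = -1.8353.
u_2 = a_2 + 1.8353·e_1 = (0.7368, 0.2632, -1.4211).
‖u_2‖ = 1.6222, so e_2 = (0.4542, 0.1622, -0.8760).
r_{13} = e_1·a_3 = 2.5236; r_{23} = e_2·a_3 = -2.0764.
u_3 = a_3 − 2.5236·e_1 + 2.0764·e_2 = (-0.3200, -0.4000, -0.2400).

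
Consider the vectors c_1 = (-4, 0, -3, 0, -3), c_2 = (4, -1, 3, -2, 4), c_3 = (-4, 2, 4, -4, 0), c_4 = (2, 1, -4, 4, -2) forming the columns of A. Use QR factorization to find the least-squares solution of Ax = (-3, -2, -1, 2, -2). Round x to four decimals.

c_1 = (-4, 0, -3, 0, -3); ‖c_1‖ = 5.8310, so q_1 = (-0.6860, 0.0000, -0.5145, 0.0000, -0.5145).
q_1·c_2 = (-0.6860)·4 + 0.0000·(-1) + (-0.5145)·3 + 0.0000·(-2) + (-0.5145)·4 = -6.3454.
u_2 = c_2 + 6.3454·q_1 = (-0.3529, -1.0000, -0.2647, -2.0000, 0.7353).
‖u_2‖ = 2.3948, so q_2 = (-0.1474, -0.4176, -0.1105, -0.8351, 0.3070).
q_1·c_3 = (-0.6860)·(-4) + 0.0000·2 + (-0.5145)·4 + 0.0000·(-4) + (-0.5145)·0 = 0.6860; q_2·c_3 = (-0.1474)·(-4) + (-0.4176)·2 + (-0.1105)·4 + (-0.8351)·(-4) + 0.3070·0 = 2.6528.
u_3 = c_3 − 0.6860·q_1 − 2.6528·q_2 = (-3.1385, 3.1077, 4.6462, -1.7846, -0.4615).
‖u_3‖ = 6.6703, so q_3 = (-0.4705, 0.4659, 0.6965, -0.2675, -0.0692).
q_1·c_4 = (-0.6860)·2 + 0.0000·1 + (-0.5145)·(-4) + 0.0000·4 + (-0.5145)·(-2) = 1.7150; q_2·c_4 = (-0.1474)·2 + (-0.4176)·1 + (-0.1105)·(-4) + (-0.8351)·4 + 0.3070·(-2) = -4.2248; q_3·c_4 = (-0.4705)·2 + 0.4659·1 + 0.6965·(-4) + (-0.2675)·4 + (-0.0692)·(-2) = -4.1931.
u_4 = c_4 − 1.7150·q_1 + 4.2248·q_2 + 4.1931·q_3 = (0.5809, 1.1895, -0.6639, -0.6501, -0.1107).
‖u_4‖ = 1.6211, so q_4 = (0.3583, 0.7338, -0.4095, -0.4010, -0.0683).
Qᵀb = (3.6015, -0.8965, -0.6135, -2.7985).
Back-substitute: x_4 = -2.7985/1.6211 = -1.7263.
x_3 = (-0.6135 + 4.1931·(-1.7263))/6.6703 = -1.1772.
x_2 = (-0.8965 − 2.6528·(-1.1772) + 4.2248·(-1.7263))/2.3948 = -2.1158.
x_1 = (3.6015 + 6.3454·(-2.1158) − 0.6860·(-1.1772) − 1.7150·(-1.7263))/5.8310 = -1.0386.

x = (-1.0386, -2.1158, -1.1772, -1.7263)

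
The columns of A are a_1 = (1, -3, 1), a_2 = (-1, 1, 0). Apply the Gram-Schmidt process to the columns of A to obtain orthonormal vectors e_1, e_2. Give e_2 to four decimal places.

a_1 = (1, -3, 1); ‖a_1‖ = 3.3166, so e_1 = (0.3015, -0.9045, 0.3015).
e_1·a_2 = 0.3015·(-1) + (-0.9045)·1 + 0.3015·0 = -1.2060.
u_2 = a_2 + 1.2060·e_1 = (-0.6364, -0.0909, 0.3636).
‖u_2‖ = 0.7385, so e_2 = (-0.8616, -0.1231, 0.4924).

e_2 = (-0.8616, -0.1231, 0.4924)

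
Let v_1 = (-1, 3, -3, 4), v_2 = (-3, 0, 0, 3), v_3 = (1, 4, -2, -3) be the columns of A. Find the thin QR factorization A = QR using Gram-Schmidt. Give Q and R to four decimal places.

v_1 = (-1, 3, -3, 4); ‖v_1‖ = 5.9161, so q_1 = (-0.1690, 0.5071, -0.5071, 0.6761).
q_1·v_2 = (-0.1690)·(-3) + 0.5071·0 + (-0.5071)·0 + 0.6761·3 = 2.5355.
u_2 = v_2 − 2.5355·q_1 = (-2.5714, -1.2857, 1.2857, 1.2857).
‖u_2‖ = 3.4017, so q_2 = (-0.7559, -0.3780, 0.3780, 0.3780).
q_1·v_3 = (-0.1690)·1 + 0.5071·4 + (-0.5071)·(-2) + 0.6761·(-3) = 0.8452; q_2·v_3 = (-0.7559)·1 + (-0.3780)·4 + 0.3780·(-2) + 0.3780·(-3) = -4.1576.
u_3 = v_3 − 0.8452·q_1 + 4.1576·q_2 = (-2.0000, 2.0000, 0.0000, -2.0000).
‖u_3‖ = 3.4641, so q_3 = (-0.5774, 0.5774, 0.0000, -0.5774).

Q = [[-0.1690, -0.7559, -0.5774], [0.5071, -0.3780, 0.5774], [-0.5071, 0.3780, 0.0000], [0.6761, 0.3780, -0.5774]], R = [[5.9161, 2.5355, 0.8452], [0.0000, 3.4017, -4.1576], [0.0000, 0.0000, 3.4641]]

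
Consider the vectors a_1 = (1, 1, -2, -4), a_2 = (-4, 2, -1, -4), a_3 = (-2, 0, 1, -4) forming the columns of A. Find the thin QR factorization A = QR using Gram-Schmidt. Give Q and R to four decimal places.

Q = [[0.2132, -0.9387, 0.0453], [0.2132, 0.2527, -0.4978], [-0.4264, 0.0903, 0.7241], [-0.8528, -0.2166, -0.4752]], R = [[4.6904, 3.4112, 2.5584], [0.0000, 5.0362, 2.8340], [0.0000, 0.0000, 2.5344]]

a_1 = (1, 1, -2, -4); ‖a_1‖ = 4.6904, so q_1 = (0.2132, 0.2132, -0.4264, -0.8528).
q_1·a_2 = 0.2132·(-4) + 0.2132·2 + (-0.4264)·(-1) + (-0.8528)·(-4) = 3.4112.
u_2 = a_2 − 3.4112·q_1 = (-4.7273, 1.2727, 0.4545, -1.0909).
‖u_2‖ = 5.0362, so q_2 = (-0.9387, 0.2527, 0.0903, -0.2166).
q_1·a_3 = 0.2132·(-2) + 0.2132·0 + (-0.4264)·1 + (-0.8528)·(-4) = 2.5584; q_2·a_3 = (-0.9387)·(-2) + 0.2527·0 + 0.0903·1 + (-0.2166)·(-4) = 2.8340.
u_3 = a_3 − 2.5584·q_1 − 2.8340·q_2 = (0.1147, -1.2616, 1.8351, -1.2043).
‖u_3‖ = 2.5344, so q_3 = (0.0453, -0.4978, 0.7241, -0.4752).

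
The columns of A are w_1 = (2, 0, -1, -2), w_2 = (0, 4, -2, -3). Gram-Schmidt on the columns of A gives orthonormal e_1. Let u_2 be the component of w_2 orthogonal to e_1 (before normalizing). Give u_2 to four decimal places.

w_1 = (2, 0, -1, -2); ‖w_1‖ = 3.0000, so e_1 = (0.6667, 0.0000, -0.3333, -0.6667).
e_1·w_2 = 0.6667·0 + 0.0000·4 + (-0.3333)·(-2) + (-0.6667)·(-3) = 2.6667.
u_2 = w_2 − 2.6667·e_1 = (-1.7778, 4.0000, -1.1111, -1.2222).

u_2 = (-1.7778, 4.0000, -1.1111, -1.2222)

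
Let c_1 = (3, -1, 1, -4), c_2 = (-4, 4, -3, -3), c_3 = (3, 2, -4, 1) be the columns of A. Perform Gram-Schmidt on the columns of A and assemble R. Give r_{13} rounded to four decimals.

r_{13} = -0.1925

c_1 = (3, -1, 1, -4); ‖c_1‖ = 5.1962, so q_1 = (0.5774, -0.1925, 0.1925, -0.7698).
r_{13} = q_1·c_3 = -0.1925.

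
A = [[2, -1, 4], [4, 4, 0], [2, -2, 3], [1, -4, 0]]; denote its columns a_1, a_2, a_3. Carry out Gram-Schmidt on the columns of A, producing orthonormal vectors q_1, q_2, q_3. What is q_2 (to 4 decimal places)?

q_1 = a_1/‖a_1‖ = (2, 4, 2, 1)/5.0000 = (0.4000, 0.8000, 0.4000, 0.2000).
r_{12} = q_1·a_2 = 1.2000.
u_2 = a_2 − 1.2000·q_1 = (-1.4800, 3.0400, -2.4800, -4.2400).
‖u_2‖ = 5.9632, so q_2 = (-0.2482, 0.5098, -0.4159, -0.7110).

q_2 = (-0.2482, 0.5098, -0.4159, -0.7110)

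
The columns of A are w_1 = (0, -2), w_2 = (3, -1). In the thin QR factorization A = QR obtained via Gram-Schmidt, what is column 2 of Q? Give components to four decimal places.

q_2 = (1.0000, 0.0000)

q_1 = w_1/‖w_1‖ = (0, -2)/2.0000 = (0.0000, -1.0000).
r_{12} = q_1·w_2 = 1.0000.
u_2 = w_2 − 1.0000·q_1 = (3.0000, 0.0000).
‖u_2‖ = 3.0000, so q_2 = (1.0000, 0.0000).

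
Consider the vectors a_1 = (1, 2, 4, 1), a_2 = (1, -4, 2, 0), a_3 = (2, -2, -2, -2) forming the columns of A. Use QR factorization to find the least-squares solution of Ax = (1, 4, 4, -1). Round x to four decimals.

a_1 = (1, 2, 4, 1); ‖a_1‖ = 4.6904, so e_1 = (0.2132, 0.4264, 0.8528, 0.2132).
e_1·a_2 = 0.2132·1 + 0.4264·(-4) + 0.8528·2 + 0.2132·0 = 0.2132.
u_2 = a_2 − 0.2132·e_1 = (0.9545, -4.0909, 1.8182, -0.0455).
‖u_2‖ = 4.5776, so e_2 = (0.2085, -0.8937, 0.3972, -0.0099).
e_1·a_3 = 0.2132·2 + 0.4264·(-2) + 0.8528·(-2) + 0.2132·(-2) = -2.5584; e_2·a_3 = 0.2085·2 + (-0.8937)·(-2) + 0.3972·(-2) + (-0.0099)·(-2) = 1.4299.
u_3 = a_3 + 2.5584·e_1 − 1.4299·e_2 = (2.2473, 0.3688, -0.3861, -1.4403).
‖u_3‖ = 2.7221, so e_3 = (0.8256, 0.1355, -0.1418, -0.5291).
Qᵀb = (5.1168, -1.7675, 1.3292).
Back-substitute: x_3 = 1.3292/2.7221 = 0.4883.
x_2 = (-1.7675 − 1.4299·0.4883)/4.5776 = -0.5386.
x_1 = (5.1168 − 0.2132·(-0.5386) + 2.5584·0.4883)/4.6904 = 1.3817.

x = (1.3817, -0.5386, 0.4883)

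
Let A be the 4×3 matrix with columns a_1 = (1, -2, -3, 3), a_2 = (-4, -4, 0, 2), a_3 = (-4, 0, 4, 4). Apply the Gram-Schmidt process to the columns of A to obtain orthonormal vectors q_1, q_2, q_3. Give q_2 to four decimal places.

q_2 = (-0.7883, -0.5564, 0.2318, 0.1236)

a_1 = (1, -2, -3, 3); ‖a_1‖ = 4.7958, so q_1 = (0.2085, -0.4170, -0.6255, 0.6255).
q_1·a_2 = 0.2085·(-4) + (-0.4170)·(-4) + (-0.6255)·0 + 0.6255·2 = 2.0851.
u_2 = a_2 − 2.0851·q_1 = (-4.4348, -3.1304, 1.3043, 0.6957).
‖u_2‖ = 5.6260, so q_2 = (-0.7883, -0.5564, 0.2318, 0.1236).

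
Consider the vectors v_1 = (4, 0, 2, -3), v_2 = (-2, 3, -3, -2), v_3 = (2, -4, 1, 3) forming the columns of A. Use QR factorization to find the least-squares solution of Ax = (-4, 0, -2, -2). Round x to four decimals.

x = (-0.3676, 0.3934, -0.1933)

v_1 = (4, 0, 2, -3); ‖v_1‖ = 5.3852, so e_1 = (0.7428, 0.0000, 0.3714, -0.5571).
e_1·v_2 = 0.7428·(-2) + 0.0000·3 + 0.3714·(-3) + (-0.5571)·(-2) = -1.4856.
u_2 = v_2 + 1.4856·e_1 = (-0.8966, 3.0000, -2.4483, -2.8276).
‖u_2‖ = 4.8778, so e_2 = (-0.1838, 0.6150, -0.5019, -0.5797).
e_1·v_3 = 0.7428·2 + 0.0000·(-4) + 0.3714·1 + (-0.5571)·3 = 0.1857; e_2·v_3 = (-0.1838)·2 + 0.6150·(-4) + (-0.5019)·1 + (-0.5797)·3 = -5.0687.
u_3 = v_3 − 0.1857·e_1 + 5.0687·e_2 = (0.9304, -0.8826, -1.6130, 0.1652).
‖u_3‖ = 2.0673, so e_3 = (0.4501, -0.4269, -0.7802, 0.0799).
Qᵀb = (-2.5997, 2.8984, -0.3996).
Back-substitute: x_3 = -0.3996/2.0673 = -0.1933.
x_2 = (2.8984 + 5.0687·(-0.1933))/4.8778 = 0.3934.
x_1 = (-2.5997 + 1.4856·0.3934 − 0.1857·(-0.1933))/5.3852 = -0.3676.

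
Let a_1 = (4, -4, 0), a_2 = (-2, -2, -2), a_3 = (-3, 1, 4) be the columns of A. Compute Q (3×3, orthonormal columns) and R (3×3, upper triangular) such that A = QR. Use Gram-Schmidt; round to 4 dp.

Q = [[0.7071, -0.5774, -0.4082], [-0.7071, -0.5774, -0.4082], [0.0000, -0.5774, 0.8165]], R = [[5.6569, 0.0000, -2.8284], [0.0000, 3.4641, -1.1547], [0.0000, 0.0000, 4.0825]]

a_1 = (4, -4, 0); ‖a_1‖ = 5.6569, so e_1 = (0.7071, -0.7071, 0.0000).
e_1·a_2 = 0.7071·(-2) + (-0.7071)·(-2) + 0.0000·(-2) = 0.0000.
u_2 = a_2 + 0.0000·e_1 = (-2.0000, -2.0000, -2.0000).
‖u_2‖ = 3.4641, so e_2 = (-0.5774, -0.5774, -0.5774).
e_1·a_3 = 0.7071·(-3) + (-0.7071)·1 + 0.0000·4 = -2.8284; e_2·a_3 = (-0.5774)·(-3) + (-0.5774)·1 + (-0.5774)·4 = -1.1547.
u_3 = a_3 + 2.8284·e_1 + 1.1547·e_2 = (-1.6667, -1.6667, 3.3333).
‖u_3‖ = 4.0825, so e_3 = (-0.4082, -0.4082, 0.8165).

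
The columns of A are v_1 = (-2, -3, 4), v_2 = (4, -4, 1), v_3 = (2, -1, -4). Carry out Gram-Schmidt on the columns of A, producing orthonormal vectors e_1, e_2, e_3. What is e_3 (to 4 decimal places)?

e_3 = (-0.4350, -0.6023, -0.6693)

v_1 = (-2, -3, 4); ‖v_1‖ = 5.3852, so e_1 = (-0.3714, -0.5571, 0.7428).
e_1·v_2 = (-0.3714)·4 + (-0.5571)·(-4) + 0.7428·1 = 1.4856.
u_2 = v_2 − 1.4856·e_1 = (4.5517, -3.1724, -0.1034).
‖u_2‖ = 5.5492, so e_2 = (0.8203, -0.5717, -0.0186).
e_1·v_3 = (-0.3714)·2 + (-0.5571)·(-1) + 0.7428·(-4) = -3.1568; e_2·v_3 = 0.8203·2 + (-0.5717)·(-1) + (-0.0186)·(-4) = 2.2868.
u_3 = v_3 + 3.1568·e_1 − 2.2868·e_2 = (-1.0482, -1.4513, -1.6125).
‖u_3‖ = 2.4094, so e_3 = (-0.4350, -0.6023, -0.6693).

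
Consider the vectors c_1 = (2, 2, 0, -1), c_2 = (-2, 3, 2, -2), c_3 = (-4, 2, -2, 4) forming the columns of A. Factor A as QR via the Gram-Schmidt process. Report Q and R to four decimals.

e_1 = c_1/‖c_1‖ = (2, 2, 0, -1)/3.0000 = (0.6667, 0.6667, 0.0000, -0.3333).
r_{12} = e_1·c_2 = 1.3333.
u_2 = c_2 − 1.3333·e_1 = (-2.8889, 2.1111, 2.0000, -1.5556).
‖u_2‖ = 4.3843, so e_2 = (-0.6589, 0.4815, 0.4562, -0.3548).
r_{13} = e_1·c_3 = -2.6667; r_{23} = e_2·c_3 = 1.2671.
u_3 = c_3 + 2.6667·e_1 − 1.2671·e_2 = (-1.3873, 3.1676, -2.5780, 3.5607).
‖u_3‖ = 5.5931, so e_3 = (-0.2480, 0.5663, -0.4609, 0.6366).

Q = [[0.6667, -0.6589, -0.2480], [0.6667, 0.4815, 0.5663], [0.0000, 0.4562, -0.4609], [-0.3333, -0.3548, 0.6366]], R = [[3.0000, 1.3333, -2.6667], [0.0000, 4.3843, 1.2671], [0.0000, 0.0000, 5.5931]]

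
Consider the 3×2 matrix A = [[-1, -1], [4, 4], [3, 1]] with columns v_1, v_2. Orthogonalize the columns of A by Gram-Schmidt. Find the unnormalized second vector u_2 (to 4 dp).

v_1 = (-1, 4, 3); ‖v_1‖ = 5.0990, so q_1 = (-0.1961, 0.7845, 0.5883).
q_1·v_2 = (-0.1961)·(-1) + 0.7845·4 + 0.5883·1 = 3.9223.
u_2 = v_2 − 3.9223·q_1 = (-0.2308, 0.9231, -1.3077).

u_2 = (-0.2308, 0.9231, -1.3077)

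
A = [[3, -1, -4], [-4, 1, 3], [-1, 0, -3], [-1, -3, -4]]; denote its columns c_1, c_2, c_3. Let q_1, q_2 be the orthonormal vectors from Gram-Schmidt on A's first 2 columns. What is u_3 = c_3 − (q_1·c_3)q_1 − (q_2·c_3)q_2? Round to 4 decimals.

u_3 = (-1.2313, -0.1637, -3.3950, 0.3559)

c_1 = (3, -4, -1, -1); ‖c_1‖ = 5.1962, so q_1 = (0.5774, -0.7698, -0.1925, -0.1925).
q_1·c_2 = 0.5774·(-1) + (-0.7698)·1 + (-0.1925)·0 + (-0.1925)·(-3) = -0.7698.
u_2 = c_2 + 0.7698·q_1 = (-0.5556, 0.4074, -0.1481, -3.1481).
‖u_2‖ = 3.2261, so q_2 = (-0.1722, 0.1263, -0.0459, -0.9759).
q_1·c_3 = 0.5774·(-4) + (-0.7698)·3 + (-0.1925)·(-3) + (-0.1925)·(-4) = -3.2717; q_2·c_3 = (-0.1722)·(-4) + 0.1263·3 + (-0.0459)·(-3) + (-0.9759)·(-4) = 5.1089.
u_3 = c_3 + 3.2717·q_1 − 5.1089·q_2 = (-1.2313, -0.1637, -3.3950, 0.3559).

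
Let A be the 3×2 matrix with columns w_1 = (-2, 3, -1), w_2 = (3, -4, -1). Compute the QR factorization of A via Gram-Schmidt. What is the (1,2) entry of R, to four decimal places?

r_{12} = -4.5434

w_1 = (-2, 3, -1); ‖w_1‖ = 3.7417, so q_1 = (-0.5345, 0.8018, -0.2673).
r_{12} = q_1·w_2 = -4.5434.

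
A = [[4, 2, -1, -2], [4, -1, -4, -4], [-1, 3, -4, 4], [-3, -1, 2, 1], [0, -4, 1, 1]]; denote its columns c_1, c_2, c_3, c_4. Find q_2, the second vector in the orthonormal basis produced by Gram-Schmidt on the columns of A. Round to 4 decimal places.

c_1 = (4, 4, -1, -3, 0); ‖c_1‖ = 6.4807, so q_1 = (0.6172, 0.6172, -0.1543, -0.4629, 0.0000).
q_1·c_2 = 0.6172·2 + 0.6172·(-1) + (-0.1543)·3 + (-0.4629)·(-1) + 0.0000·(-4) = 0.6172.
u_2 = c_2 − 0.6172·q_1 = (1.6190, -1.3810, 3.0952, -0.7143, -4.0000).
‖u_2‖ = 5.5334, so q_2 = (0.2926, -0.2496, 0.5594, -0.1291, -0.7229).

q_2 = (0.2926, -0.2496, 0.5594, -0.1291, -0.7229)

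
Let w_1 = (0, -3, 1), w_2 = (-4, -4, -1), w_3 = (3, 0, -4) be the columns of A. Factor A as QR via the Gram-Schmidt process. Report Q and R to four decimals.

Q = [[0.0000, -0.8750, 0.4842], [-0.9487, -0.1531, -0.2767], [0.3162, -0.4594, -0.8301]], R = [[3.1623, 3.4785, -1.2649], [0.0000, 4.5717, -0.7875], [0.0000, 0.0000, 4.7728]]

w_1 = (0, -3, 1); ‖w_1‖ = 3.1623, so e_1 = (0.0000, -0.9487, 0.3162).
e_1·w_2 = 0.0000·(-4) + (-0.9487)·(-4) + 0.3162·(-1) = 3.4785.
u_2 = w_2 − 3.4785·e_1 = (-4.0000, -0.7000, -2.1000).
‖u_2‖ = 4.5717, so e_2 = (-0.8750, -0.1531, -0.4594).
e_1·w_3 = 0.0000·3 + (-0.9487)·0 + 0.3162·(-4) = -1.2649; e_2·w_3 = (-0.8750)·3 + (-0.1531)·0 + (-0.4594)·(-4) = -0.7875.
u_3 = w_3 + 1.2649·e_1 + 0.7875·e_2 = (2.3110, -1.3206, -3.9617).
‖u_3‖ = 4.7728, so e_3 = (0.4842, -0.2767, -0.8301).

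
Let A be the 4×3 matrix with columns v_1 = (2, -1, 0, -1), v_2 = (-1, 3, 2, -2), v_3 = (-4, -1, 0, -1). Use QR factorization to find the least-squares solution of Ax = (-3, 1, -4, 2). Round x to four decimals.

v_1 = (2, -1, 0, -1); ‖v_1‖ = 2.4495, so q_1 = (0.8165, -0.4082, 0.0000, -0.4082).
q_1·v_2 = 0.8165·(-1) + (-0.4082)·3 + 0.0000·2 + (-0.4082)·(-2) = -1.2247.
u_2 = v_2 + 1.2247·q_1 = (0.0000, 2.5000, 2.0000, -2.5000).
‖u_2‖ = 4.0620, so q_2 = (0.0000, 0.6155, 0.4924, -0.6155).
q_1·v_3 = 0.8165·(-4) + (-0.4082)·(-1) + 0.0000·0 + (-0.4082)·(-1) = -2.4495; q_2·v_3 = 0.0000·(-4) + 0.6155·(-1) + 0.4924·0 + (-0.6155)·(-1) = 0.0000.
u_3 = v_3 + 2.4495·q_1 + 0.0000·q_2 = (-2.0000, -2.0000, 0.0000, -2.0000).
‖u_3‖ = 3.4641, so q_3 = (-0.5774, -0.5774, 0.0000, -0.5774).
Qᵀb = (-3.6742, -2.5849, 0.0000).
Back-substitute: x_3 = 0.0000/3.4641 = 0.0000.
x_2 = (-2.5849 + 0.0000·0.0000)/4.0620 = -0.6364.
x_1 = (-3.6742 + 1.2247·(-0.6364) + 2.4495·0.0000)/2.4495 = -1.8182.

x = (-1.8182, -0.6364, 0.0000)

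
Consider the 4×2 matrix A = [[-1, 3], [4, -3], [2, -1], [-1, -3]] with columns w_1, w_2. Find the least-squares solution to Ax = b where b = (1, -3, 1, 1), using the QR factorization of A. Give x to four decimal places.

q_1 = w_1/‖w_1‖ = (-1, 4, 2, -1)/4.6904 = (-0.2132, 0.8528, 0.4264, -0.2132).
r_{12} = q_1·w_2 = -2.9848.
u_2 = w_2 + 2.9848·q_1 = (2.3636, -0.4545, 0.2727, -3.6364).
‖u_2‖ = 4.3693, so q_2 = (0.5410, -0.1040, 0.0624, -0.8323).
Qᵀb = (-2.5584, 0.0832).
Back-substitute: x_2 = 0.0832/4.3693 = 0.0190.
x_1 = (-2.5584 + 2.9848·0.0190)/4.6904 = -0.5333.

x = (-0.5333, 0.0190)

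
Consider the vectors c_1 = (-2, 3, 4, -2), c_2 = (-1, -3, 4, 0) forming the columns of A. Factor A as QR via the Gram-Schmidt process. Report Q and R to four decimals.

Q = [[-0.3482, -0.0937], [0.5222, -0.7869], [0.6963, 0.5995], [-0.3482, 0.1124]], R = [[5.7446, 1.5667], [0.0000, 4.8524]]

q_1 = c_1/‖c_1‖ = (-2, 3, 4, -2)/5.7446 = (-0.3482, 0.5222, 0.6963, -0.3482).
r_{12} = q_1·c_2 = 1.5667.
u_2 = c_2 − 1.5667·q_1 = (-0.4545, -3.8182, 2.9091, 0.5455).
‖u_2‖ = 4.8524, so q_2 = (-0.0937, -0.7869, 0.5995, 0.1124).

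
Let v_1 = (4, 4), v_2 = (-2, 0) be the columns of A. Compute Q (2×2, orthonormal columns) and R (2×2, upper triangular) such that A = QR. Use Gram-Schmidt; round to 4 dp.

v_1 = (4, 4); ‖v_1‖ = 5.6569, so q_1 = (0.7071, 0.7071).
q_1·v_2 = 0.7071·(-2) + 0.7071·0 = -1.4142.
u_2 = v_2 + 1.4142·q_1 = (-1.0000, 1.0000).
‖u_2‖ = 1.4142, so q_2 = (-0.7071, 0.7071).

Q = [[0.7071, -0.7071], [0.7071, 0.7071]], R = [[5.6569, -1.4142], [0.0000, 1.4142]]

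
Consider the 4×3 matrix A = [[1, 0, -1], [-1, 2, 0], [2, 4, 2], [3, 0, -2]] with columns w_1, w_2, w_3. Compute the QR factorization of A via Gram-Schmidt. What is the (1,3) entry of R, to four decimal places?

r_{13} = -0.7746

e_1 = w_1/‖w_1‖ = (1, -1, 2, 3)/3.8730 = (0.2582, -0.2582, 0.5164, 0.7746).
r_{13} = e_1·w_3 = -0.7746.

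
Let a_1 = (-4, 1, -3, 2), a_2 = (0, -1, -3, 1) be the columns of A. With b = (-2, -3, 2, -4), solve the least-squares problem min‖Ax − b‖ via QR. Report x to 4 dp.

x = (-0.1261, -0.5217)

a_1 = (-4, 1, -3, 2); ‖a_1‖ = 5.4772, so e_1 = (-0.7303, 0.1826, -0.5477, 0.3651).
e_1·a_2 = (-0.7303)·0 + 0.1826·(-1) + (-0.5477)·(-3) + 0.3651·1 = 1.8257.
u_2 = a_2 − 1.8257·e_1 = (1.3333, -1.3333, -2.0000, 0.3333).
‖u_2‖ = 2.7689, so e_2 = (0.4815, -0.4815, -0.7223, 0.1204).
Qᵀb = (-1.6432, -1.4446).
Back-substitute: x_2 = -1.4446/2.7689 = -0.5217.
x_1 = (-1.6432 − 1.8257·(-0.5217))/5.4772 = -0.1261.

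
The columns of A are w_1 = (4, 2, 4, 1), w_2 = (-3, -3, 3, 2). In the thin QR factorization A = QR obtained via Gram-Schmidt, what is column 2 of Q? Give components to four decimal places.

q_2 = (-0.4644, -0.5035, 0.6208, 0.3813)

q_1 = w_1/‖w_1‖ = (4, 2, 4, 1)/6.0828 = (0.6576, 0.3288, 0.6576, 0.1644).
r_{12} = q_1·w_2 = -0.6576.
u_2 = w_2 + 0.6576·q_1 = (-2.5676, -2.7838, 3.4324, 2.1081).
‖u_2‖ = 5.5288, so q_2 = (-0.4644, -0.5035, 0.6208, 0.3813).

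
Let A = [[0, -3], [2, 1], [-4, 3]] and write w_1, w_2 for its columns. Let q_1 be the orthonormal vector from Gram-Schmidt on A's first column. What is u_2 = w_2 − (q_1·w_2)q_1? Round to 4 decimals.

w_1 = (0, 2, -4); ‖w_1‖ = 4.4721, so q_1 = (0.0000, 0.4472, -0.8944).
q_1·w_2 = 0.0000·(-3) + 0.4472·1 + (-0.8944)·3 = -2.2361.
u_2 = w_2 + 2.2361·q_1 = (-3.0000, 2.0000, 1.0000).

u_2 = (-3.0000, 2.0000, 1.0000)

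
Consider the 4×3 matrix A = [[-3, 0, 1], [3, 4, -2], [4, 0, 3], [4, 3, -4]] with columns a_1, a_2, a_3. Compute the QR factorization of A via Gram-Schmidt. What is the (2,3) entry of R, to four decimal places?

r_{23} = -3.7478

q_1 = a_1/‖a_1‖ = (-3, 3, 4, 4)/7.0711 = (-0.4243, 0.4243, 0.5657, 0.5657).
r_{12} = q_1·a_2 = 3.3941.
u_2 = a_2 − 3.3941·q_1 = (1.4400, 2.5600, -1.9200, 1.0800).
‖u_2‖ = 3.6715, so q_2 = (0.3922, 0.6973, -0.5229, 0.2942).
r_{23} = q_2·a_3 = -3.7478.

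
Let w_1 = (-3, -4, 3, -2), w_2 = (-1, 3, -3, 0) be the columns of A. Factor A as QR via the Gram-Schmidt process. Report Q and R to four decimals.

w_1 = (-3, -4, 3, -2); ‖w_1‖ = 6.1644, so q_1 = (-0.4867, -0.6489, 0.4867, -0.3244).
q_1·w_2 = (-0.4867)·(-1) + (-0.6489)·3 + 0.4867·(-3) + (-0.3244)·0 = -2.9200.
u_2 = w_2 + 2.9200·q_1 = (-2.4211, 1.1053, -1.5789, -0.9474).
‖u_2‖ = 3.2363, so q_2 = (-0.7481, 0.3415, -0.4879, -0.2927).

Q = [[-0.4867, -0.7481], [-0.6489, 0.3415], [0.4867, -0.4879], [-0.3244, -0.2927]], R = [[6.1644, -2.9200], [0.0000, 3.2363]]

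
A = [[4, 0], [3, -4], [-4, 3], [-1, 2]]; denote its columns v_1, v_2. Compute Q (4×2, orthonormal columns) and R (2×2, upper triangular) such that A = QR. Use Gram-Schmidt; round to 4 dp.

v_1 = (4, 3, -4, -1); ‖v_1‖ = 6.4807, so e_1 = (0.6172, 0.4629, -0.6172, -0.1543).
e_1·v_2 = 0.6172·0 + 0.4629·(-4) + (-0.6172)·3 + (-0.1543)·2 = -4.0119.
u_2 = v_2 + 4.0119·e_1 = (2.4762, -2.1429, 0.5238, 1.3810).
‖u_2‖ = 3.5923, so e_2 = (0.6893, -0.5965, 0.1458, 0.3844).

Q = [[0.6172, 0.6893], [0.4629, -0.5965], [-0.6172, 0.1458], [-0.1543, 0.3844]], R = [[6.4807, -4.0119], [0.0000, 3.5923]]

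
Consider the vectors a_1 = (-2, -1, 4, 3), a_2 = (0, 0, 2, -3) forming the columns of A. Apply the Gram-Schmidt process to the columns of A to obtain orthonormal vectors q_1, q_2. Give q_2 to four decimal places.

a_1 = (-2, -1, 4, 3); ‖a_1‖ = 5.4772, so q_1 = (-0.3651, -0.1826, 0.7303, 0.5477).
q_1·a_2 = (-0.3651)·0 + (-0.1826)·0 + 0.7303·2 + 0.5477·(-3) = -0.1826.
u_2 = a_2 + 0.1826·q_1 = (-0.0667, -0.0333, 2.1333, -2.9000).
‖u_2‖ = 3.6009, so q_2 = (-0.0185, -0.0093, 0.5924, -0.8053).

q_2 = (-0.0185, -0.0093, 0.5924, -0.8053)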